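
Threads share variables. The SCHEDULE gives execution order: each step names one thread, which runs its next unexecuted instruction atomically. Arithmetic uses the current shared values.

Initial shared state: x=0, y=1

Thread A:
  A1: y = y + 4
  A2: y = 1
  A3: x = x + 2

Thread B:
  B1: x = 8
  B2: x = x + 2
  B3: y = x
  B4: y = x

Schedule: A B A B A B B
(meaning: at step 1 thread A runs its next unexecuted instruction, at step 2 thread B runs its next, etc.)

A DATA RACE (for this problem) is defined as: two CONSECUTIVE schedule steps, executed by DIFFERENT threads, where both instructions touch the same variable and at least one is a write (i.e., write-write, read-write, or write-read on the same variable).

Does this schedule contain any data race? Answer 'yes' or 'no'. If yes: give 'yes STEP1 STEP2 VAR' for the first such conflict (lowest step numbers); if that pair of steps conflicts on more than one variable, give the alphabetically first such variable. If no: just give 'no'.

Steps 1,2: A(r=y,w=y) vs B(r=-,w=x). No conflict.
Steps 2,3: B(r=-,w=x) vs A(r=-,w=y). No conflict.
Steps 3,4: A(r=-,w=y) vs B(r=x,w=x). No conflict.
Steps 4,5: B(x = x + 2) vs A(x = x + 2). RACE on x (W-W).
Steps 5,6: A(x = x + 2) vs B(y = x). RACE on x (W-R).
Steps 6,7: same thread (B). No race.
First conflict at steps 4,5.

Answer: yes 4 5 x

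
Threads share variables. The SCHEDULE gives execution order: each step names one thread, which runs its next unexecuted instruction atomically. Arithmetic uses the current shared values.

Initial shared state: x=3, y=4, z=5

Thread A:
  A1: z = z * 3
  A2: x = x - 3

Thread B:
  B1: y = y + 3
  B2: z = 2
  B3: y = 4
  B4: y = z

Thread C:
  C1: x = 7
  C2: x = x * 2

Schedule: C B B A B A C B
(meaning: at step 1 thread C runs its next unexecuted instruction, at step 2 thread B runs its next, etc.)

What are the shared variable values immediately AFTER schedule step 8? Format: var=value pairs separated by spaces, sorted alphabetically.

Answer: x=8 y=6 z=6

Derivation:
Step 1: thread C executes C1 (x = 7). Shared: x=7 y=4 z=5. PCs: A@0 B@0 C@1
Step 2: thread B executes B1 (y = y + 3). Shared: x=7 y=7 z=5. PCs: A@0 B@1 C@1
Step 3: thread B executes B2 (z = 2). Shared: x=7 y=7 z=2. PCs: A@0 B@2 C@1
Step 4: thread A executes A1 (z = z * 3). Shared: x=7 y=7 z=6. PCs: A@1 B@2 C@1
Step 5: thread B executes B3 (y = 4). Shared: x=7 y=4 z=6. PCs: A@1 B@3 C@1
Step 6: thread A executes A2 (x = x - 3). Shared: x=4 y=4 z=6. PCs: A@2 B@3 C@1
Step 7: thread C executes C2 (x = x * 2). Shared: x=8 y=4 z=6. PCs: A@2 B@3 C@2
Step 8: thread B executes B4 (y = z). Shared: x=8 y=6 z=6. PCs: A@2 B@4 C@2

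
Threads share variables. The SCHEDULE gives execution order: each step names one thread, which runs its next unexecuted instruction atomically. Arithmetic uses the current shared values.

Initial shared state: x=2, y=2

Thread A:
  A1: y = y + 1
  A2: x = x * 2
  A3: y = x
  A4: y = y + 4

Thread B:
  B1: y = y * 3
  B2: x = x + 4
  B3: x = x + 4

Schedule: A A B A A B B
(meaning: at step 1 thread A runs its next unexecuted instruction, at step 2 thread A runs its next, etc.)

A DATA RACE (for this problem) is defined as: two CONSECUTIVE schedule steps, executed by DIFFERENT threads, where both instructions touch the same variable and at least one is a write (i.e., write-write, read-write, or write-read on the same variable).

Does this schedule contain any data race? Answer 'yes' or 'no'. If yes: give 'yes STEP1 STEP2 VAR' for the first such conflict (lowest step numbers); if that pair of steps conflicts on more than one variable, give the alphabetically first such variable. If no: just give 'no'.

Answer: yes 3 4 y

Derivation:
Steps 1,2: same thread (A). No race.
Steps 2,3: A(r=x,w=x) vs B(r=y,w=y). No conflict.
Steps 3,4: B(y = y * 3) vs A(y = x). RACE on y (W-W).
Steps 4,5: same thread (A). No race.
Steps 5,6: A(r=y,w=y) vs B(r=x,w=x). No conflict.
Steps 6,7: same thread (B). No race.
First conflict at steps 3,4.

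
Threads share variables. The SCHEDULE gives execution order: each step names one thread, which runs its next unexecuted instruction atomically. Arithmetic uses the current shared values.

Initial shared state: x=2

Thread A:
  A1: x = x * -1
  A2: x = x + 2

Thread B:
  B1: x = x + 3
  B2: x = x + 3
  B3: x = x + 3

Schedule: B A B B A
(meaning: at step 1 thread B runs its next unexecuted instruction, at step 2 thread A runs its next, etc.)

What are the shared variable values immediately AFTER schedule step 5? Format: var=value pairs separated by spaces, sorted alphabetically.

Answer: x=3

Derivation:
Step 1: thread B executes B1 (x = x + 3). Shared: x=5. PCs: A@0 B@1
Step 2: thread A executes A1 (x = x * -1). Shared: x=-5. PCs: A@1 B@1
Step 3: thread B executes B2 (x = x + 3). Shared: x=-2. PCs: A@1 B@2
Step 4: thread B executes B3 (x = x + 3). Shared: x=1. PCs: A@1 B@3
Step 5: thread A executes A2 (x = x + 2). Shared: x=3. PCs: A@2 B@3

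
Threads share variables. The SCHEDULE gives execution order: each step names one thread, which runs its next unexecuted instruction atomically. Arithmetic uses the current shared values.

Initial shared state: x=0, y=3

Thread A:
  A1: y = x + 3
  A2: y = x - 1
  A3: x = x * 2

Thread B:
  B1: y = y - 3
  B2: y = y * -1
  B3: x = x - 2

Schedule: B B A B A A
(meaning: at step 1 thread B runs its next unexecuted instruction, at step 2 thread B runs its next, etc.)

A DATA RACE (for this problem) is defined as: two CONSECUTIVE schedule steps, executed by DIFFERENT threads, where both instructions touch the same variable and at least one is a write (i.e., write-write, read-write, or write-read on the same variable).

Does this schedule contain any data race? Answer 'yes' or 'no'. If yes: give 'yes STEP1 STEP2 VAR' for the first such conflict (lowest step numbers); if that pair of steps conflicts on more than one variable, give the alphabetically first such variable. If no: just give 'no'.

Answer: yes 2 3 y

Derivation:
Steps 1,2: same thread (B). No race.
Steps 2,3: B(y = y * -1) vs A(y = x + 3). RACE on y (W-W).
Steps 3,4: A(y = x + 3) vs B(x = x - 2). RACE on x (R-W).
Steps 4,5: B(x = x - 2) vs A(y = x - 1). RACE on x (W-R).
Steps 5,6: same thread (A). No race.
First conflict at steps 2,3.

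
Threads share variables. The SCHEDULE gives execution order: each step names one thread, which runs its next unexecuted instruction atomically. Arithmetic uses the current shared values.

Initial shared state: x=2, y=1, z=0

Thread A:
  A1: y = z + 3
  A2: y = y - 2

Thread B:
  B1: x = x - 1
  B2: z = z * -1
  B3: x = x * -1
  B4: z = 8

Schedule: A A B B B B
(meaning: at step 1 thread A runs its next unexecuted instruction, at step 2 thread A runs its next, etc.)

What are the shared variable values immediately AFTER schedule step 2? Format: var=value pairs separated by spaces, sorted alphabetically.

Step 1: thread A executes A1 (y = z + 3). Shared: x=2 y=3 z=0. PCs: A@1 B@0
Step 2: thread A executes A2 (y = y - 2). Shared: x=2 y=1 z=0. PCs: A@2 B@0

Answer: x=2 y=1 z=0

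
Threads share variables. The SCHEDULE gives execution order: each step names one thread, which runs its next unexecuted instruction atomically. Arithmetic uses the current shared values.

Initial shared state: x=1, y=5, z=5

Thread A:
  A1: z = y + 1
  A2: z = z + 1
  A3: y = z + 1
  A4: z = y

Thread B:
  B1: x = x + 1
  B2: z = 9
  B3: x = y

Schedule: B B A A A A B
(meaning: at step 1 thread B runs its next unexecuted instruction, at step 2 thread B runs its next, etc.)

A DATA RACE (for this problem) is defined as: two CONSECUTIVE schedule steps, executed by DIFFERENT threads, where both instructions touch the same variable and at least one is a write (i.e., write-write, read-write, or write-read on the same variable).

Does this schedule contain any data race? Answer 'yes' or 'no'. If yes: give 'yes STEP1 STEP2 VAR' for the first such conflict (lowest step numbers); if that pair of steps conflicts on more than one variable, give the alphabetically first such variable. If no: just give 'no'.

Answer: yes 2 3 z

Derivation:
Steps 1,2: same thread (B). No race.
Steps 2,3: B(z = 9) vs A(z = y + 1). RACE on z (W-W).
Steps 3,4: same thread (A). No race.
Steps 4,5: same thread (A). No race.
Steps 5,6: same thread (A). No race.
Steps 6,7: A(r=y,w=z) vs B(r=y,w=x). No conflict.
First conflict at steps 2,3.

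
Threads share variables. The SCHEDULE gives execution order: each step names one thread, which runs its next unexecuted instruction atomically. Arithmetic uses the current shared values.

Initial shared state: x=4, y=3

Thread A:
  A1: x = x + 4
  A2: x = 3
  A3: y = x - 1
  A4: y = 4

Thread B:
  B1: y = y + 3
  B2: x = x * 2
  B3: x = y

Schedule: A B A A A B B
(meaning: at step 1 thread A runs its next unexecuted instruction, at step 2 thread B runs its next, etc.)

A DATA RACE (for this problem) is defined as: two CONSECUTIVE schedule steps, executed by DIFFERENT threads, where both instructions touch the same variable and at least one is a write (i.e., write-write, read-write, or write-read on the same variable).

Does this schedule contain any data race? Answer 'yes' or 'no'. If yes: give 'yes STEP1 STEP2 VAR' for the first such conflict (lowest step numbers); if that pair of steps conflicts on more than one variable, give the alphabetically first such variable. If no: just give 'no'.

Steps 1,2: A(r=x,w=x) vs B(r=y,w=y). No conflict.
Steps 2,3: B(r=y,w=y) vs A(r=-,w=x). No conflict.
Steps 3,4: same thread (A). No race.
Steps 4,5: same thread (A). No race.
Steps 5,6: A(r=-,w=y) vs B(r=x,w=x). No conflict.
Steps 6,7: same thread (B). No race.

Answer: no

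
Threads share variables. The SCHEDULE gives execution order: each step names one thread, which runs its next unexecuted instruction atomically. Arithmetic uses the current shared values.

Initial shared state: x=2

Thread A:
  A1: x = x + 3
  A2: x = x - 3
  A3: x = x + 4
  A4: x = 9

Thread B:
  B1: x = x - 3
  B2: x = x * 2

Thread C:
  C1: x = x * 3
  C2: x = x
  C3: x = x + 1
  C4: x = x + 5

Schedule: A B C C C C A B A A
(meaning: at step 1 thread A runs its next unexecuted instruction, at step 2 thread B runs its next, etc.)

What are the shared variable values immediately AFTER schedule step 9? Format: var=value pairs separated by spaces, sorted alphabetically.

Answer: x=22

Derivation:
Step 1: thread A executes A1 (x = x + 3). Shared: x=5. PCs: A@1 B@0 C@0
Step 2: thread B executes B1 (x = x - 3). Shared: x=2. PCs: A@1 B@1 C@0
Step 3: thread C executes C1 (x = x * 3). Shared: x=6. PCs: A@1 B@1 C@1
Step 4: thread C executes C2 (x = x). Shared: x=6. PCs: A@1 B@1 C@2
Step 5: thread C executes C3 (x = x + 1). Shared: x=7. PCs: A@1 B@1 C@3
Step 6: thread C executes C4 (x = x + 5). Shared: x=12. PCs: A@1 B@1 C@4
Step 7: thread A executes A2 (x = x - 3). Shared: x=9. PCs: A@2 B@1 C@4
Step 8: thread B executes B2 (x = x * 2). Shared: x=18. PCs: A@2 B@2 C@4
Step 9: thread A executes A3 (x = x + 4). Shared: x=22. PCs: A@3 B@2 C@4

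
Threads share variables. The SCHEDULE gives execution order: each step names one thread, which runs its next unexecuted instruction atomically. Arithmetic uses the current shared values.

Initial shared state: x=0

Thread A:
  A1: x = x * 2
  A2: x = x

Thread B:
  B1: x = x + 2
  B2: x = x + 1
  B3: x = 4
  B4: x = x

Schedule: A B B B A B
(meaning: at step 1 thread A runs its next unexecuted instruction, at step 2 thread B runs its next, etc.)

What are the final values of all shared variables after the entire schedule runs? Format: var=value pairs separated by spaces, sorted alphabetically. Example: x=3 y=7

Answer: x=4

Derivation:
Step 1: thread A executes A1 (x = x * 2). Shared: x=0. PCs: A@1 B@0
Step 2: thread B executes B1 (x = x + 2). Shared: x=2. PCs: A@1 B@1
Step 3: thread B executes B2 (x = x + 1). Shared: x=3. PCs: A@1 B@2
Step 4: thread B executes B3 (x = 4). Shared: x=4. PCs: A@1 B@3
Step 5: thread A executes A2 (x = x). Shared: x=4. PCs: A@2 B@3
Step 6: thread B executes B4 (x = x). Shared: x=4. PCs: A@2 B@4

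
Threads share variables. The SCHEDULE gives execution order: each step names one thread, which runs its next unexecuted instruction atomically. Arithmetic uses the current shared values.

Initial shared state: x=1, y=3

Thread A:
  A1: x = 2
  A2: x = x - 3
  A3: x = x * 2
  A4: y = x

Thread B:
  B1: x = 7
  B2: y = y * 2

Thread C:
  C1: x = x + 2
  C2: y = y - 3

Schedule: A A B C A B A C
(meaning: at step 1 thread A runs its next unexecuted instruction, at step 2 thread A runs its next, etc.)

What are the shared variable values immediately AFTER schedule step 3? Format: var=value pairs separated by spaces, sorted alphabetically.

Step 1: thread A executes A1 (x = 2). Shared: x=2 y=3. PCs: A@1 B@0 C@0
Step 2: thread A executes A2 (x = x - 3). Shared: x=-1 y=3. PCs: A@2 B@0 C@0
Step 3: thread B executes B1 (x = 7). Shared: x=7 y=3. PCs: A@2 B@1 C@0

Answer: x=7 y=3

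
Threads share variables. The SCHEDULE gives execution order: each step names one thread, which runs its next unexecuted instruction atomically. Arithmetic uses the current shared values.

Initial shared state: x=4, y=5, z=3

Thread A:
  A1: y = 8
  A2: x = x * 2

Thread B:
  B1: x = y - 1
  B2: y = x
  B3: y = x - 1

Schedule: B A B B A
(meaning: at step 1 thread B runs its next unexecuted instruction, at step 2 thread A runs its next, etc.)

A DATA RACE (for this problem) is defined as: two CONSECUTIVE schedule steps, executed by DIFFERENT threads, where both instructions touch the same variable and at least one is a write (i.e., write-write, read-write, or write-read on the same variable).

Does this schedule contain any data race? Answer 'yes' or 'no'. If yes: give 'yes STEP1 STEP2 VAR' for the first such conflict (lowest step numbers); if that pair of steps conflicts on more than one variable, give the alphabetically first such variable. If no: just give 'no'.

Steps 1,2: B(x = y - 1) vs A(y = 8). RACE on y (R-W).
Steps 2,3: A(y = 8) vs B(y = x). RACE on y (W-W).
Steps 3,4: same thread (B). No race.
Steps 4,5: B(y = x - 1) vs A(x = x * 2). RACE on x (R-W).
First conflict at steps 1,2.

Answer: yes 1 2 y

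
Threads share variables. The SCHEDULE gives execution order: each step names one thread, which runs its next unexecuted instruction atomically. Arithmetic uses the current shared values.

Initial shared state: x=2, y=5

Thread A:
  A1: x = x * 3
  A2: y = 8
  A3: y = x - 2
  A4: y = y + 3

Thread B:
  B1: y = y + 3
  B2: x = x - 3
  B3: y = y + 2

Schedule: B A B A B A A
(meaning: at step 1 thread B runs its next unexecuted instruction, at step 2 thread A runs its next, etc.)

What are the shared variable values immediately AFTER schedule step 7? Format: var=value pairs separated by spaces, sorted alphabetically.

Answer: x=3 y=4

Derivation:
Step 1: thread B executes B1 (y = y + 3). Shared: x=2 y=8. PCs: A@0 B@1
Step 2: thread A executes A1 (x = x * 3). Shared: x=6 y=8. PCs: A@1 B@1
Step 3: thread B executes B2 (x = x - 3). Shared: x=3 y=8. PCs: A@1 B@2
Step 4: thread A executes A2 (y = 8). Shared: x=3 y=8. PCs: A@2 B@2
Step 5: thread B executes B3 (y = y + 2). Shared: x=3 y=10. PCs: A@2 B@3
Step 6: thread A executes A3 (y = x - 2). Shared: x=3 y=1. PCs: A@3 B@3
Step 7: thread A executes A4 (y = y + 3). Shared: x=3 y=4. PCs: A@4 B@3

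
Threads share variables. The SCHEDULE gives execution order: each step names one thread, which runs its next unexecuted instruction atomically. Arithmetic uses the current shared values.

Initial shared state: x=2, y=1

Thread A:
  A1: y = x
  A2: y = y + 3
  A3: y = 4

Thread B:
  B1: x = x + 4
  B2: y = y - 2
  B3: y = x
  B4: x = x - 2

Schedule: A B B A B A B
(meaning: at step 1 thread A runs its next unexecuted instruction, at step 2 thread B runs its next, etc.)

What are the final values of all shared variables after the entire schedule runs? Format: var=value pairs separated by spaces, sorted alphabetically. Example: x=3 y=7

Answer: x=4 y=4

Derivation:
Step 1: thread A executes A1 (y = x). Shared: x=2 y=2. PCs: A@1 B@0
Step 2: thread B executes B1 (x = x + 4). Shared: x=6 y=2. PCs: A@1 B@1
Step 3: thread B executes B2 (y = y - 2). Shared: x=6 y=0. PCs: A@1 B@2
Step 4: thread A executes A2 (y = y + 3). Shared: x=6 y=3. PCs: A@2 B@2
Step 5: thread B executes B3 (y = x). Shared: x=6 y=6. PCs: A@2 B@3
Step 6: thread A executes A3 (y = 4). Shared: x=6 y=4. PCs: A@3 B@3
Step 7: thread B executes B4 (x = x - 2). Shared: x=4 y=4. PCs: A@3 B@4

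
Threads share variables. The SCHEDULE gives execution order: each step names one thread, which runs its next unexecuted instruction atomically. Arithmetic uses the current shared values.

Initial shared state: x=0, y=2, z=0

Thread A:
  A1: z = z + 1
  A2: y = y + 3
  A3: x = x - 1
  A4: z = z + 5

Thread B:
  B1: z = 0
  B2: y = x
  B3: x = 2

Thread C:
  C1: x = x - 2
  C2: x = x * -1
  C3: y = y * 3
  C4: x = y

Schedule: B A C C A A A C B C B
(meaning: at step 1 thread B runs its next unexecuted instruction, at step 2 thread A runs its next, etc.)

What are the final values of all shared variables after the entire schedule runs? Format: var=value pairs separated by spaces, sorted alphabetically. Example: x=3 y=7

Step 1: thread B executes B1 (z = 0). Shared: x=0 y=2 z=0. PCs: A@0 B@1 C@0
Step 2: thread A executes A1 (z = z + 1). Shared: x=0 y=2 z=1. PCs: A@1 B@1 C@0
Step 3: thread C executes C1 (x = x - 2). Shared: x=-2 y=2 z=1. PCs: A@1 B@1 C@1
Step 4: thread C executes C2 (x = x * -1). Shared: x=2 y=2 z=1. PCs: A@1 B@1 C@2
Step 5: thread A executes A2 (y = y + 3). Shared: x=2 y=5 z=1. PCs: A@2 B@1 C@2
Step 6: thread A executes A3 (x = x - 1). Shared: x=1 y=5 z=1. PCs: A@3 B@1 C@2
Step 7: thread A executes A4 (z = z + 5). Shared: x=1 y=5 z=6. PCs: A@4 B@1 C@2
Step 8: thread C executes C3 (y = y * 3). Shared: x=1 y=15 z=6. PCs: A@4 B@1 C@3
Step 9: thread B executes B2 (y = x). Shared: x=1 y=1 z=6. PCs: A@4 B@2 C@3
Step 10: thread C executes C4 (x = y). Shared: x=1 y=1 z=6. PCs: A@4 B@2 C@4
Step 11: thread B executes B3 (x = 2). Shared: x=2 y=1 z=6. PCs: A@4 B@3 C@4

Answer: x=2 y=1 z=6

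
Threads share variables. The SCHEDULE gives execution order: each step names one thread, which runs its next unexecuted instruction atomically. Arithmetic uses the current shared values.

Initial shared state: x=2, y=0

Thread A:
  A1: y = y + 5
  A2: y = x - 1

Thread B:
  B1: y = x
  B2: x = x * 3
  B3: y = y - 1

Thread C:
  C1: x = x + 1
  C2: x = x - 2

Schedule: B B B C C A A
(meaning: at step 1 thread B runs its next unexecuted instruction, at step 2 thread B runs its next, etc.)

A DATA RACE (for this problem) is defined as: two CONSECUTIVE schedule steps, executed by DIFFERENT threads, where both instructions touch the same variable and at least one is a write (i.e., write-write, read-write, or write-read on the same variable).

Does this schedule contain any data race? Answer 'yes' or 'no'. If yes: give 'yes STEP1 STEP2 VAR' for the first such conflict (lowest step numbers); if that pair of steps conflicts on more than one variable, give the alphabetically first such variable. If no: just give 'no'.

Steps 1,2: same thread (B). No race.
Steps 2,3: same thread (B). No race.
Steps 3,4: B(r=y,w=y) vs C(r=x,w=x). No conflict.
Steps 4,5: same thread (C). No race.
Steps 5,6: C(r=x,w=x) vs A(r=y,w=y). No conflict.
Steps 6,7: same thread (A). No race.

Answer: no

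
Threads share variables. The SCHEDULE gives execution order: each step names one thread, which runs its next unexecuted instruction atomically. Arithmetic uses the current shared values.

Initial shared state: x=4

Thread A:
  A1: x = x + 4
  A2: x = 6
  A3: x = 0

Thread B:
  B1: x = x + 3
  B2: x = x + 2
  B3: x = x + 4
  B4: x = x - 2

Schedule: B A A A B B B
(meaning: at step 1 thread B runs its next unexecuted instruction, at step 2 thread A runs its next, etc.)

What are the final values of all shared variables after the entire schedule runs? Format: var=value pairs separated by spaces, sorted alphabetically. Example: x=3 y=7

Answer: x=4

Derivation:
Step 1: thread B executes B1 (x = x + 3). Shared: x=7. PCs: A@0 B@1
Step 2: thread A executes A1 (x = x + 4). Shared: x=11. PCs: A@1 B@1
Step 3: thread A executes A2 (x = 6). Shared: x=6. PCs: A@2 B@1
Step 4: thread A executes A3 (x = 0). Shared: x=0. PCs: A@3 B@1
Step 5: thread B executes B2 (x = x + 2). Shared: x=2. PCs: A@3 B@2
Step 6: thread B executes B3 (x = x + 4). Shared: x=6. PCs: A@3 B@3
Step 7: thread B executes B4 (x = x - 2). Shared: x=4. PCs: A@3 B@4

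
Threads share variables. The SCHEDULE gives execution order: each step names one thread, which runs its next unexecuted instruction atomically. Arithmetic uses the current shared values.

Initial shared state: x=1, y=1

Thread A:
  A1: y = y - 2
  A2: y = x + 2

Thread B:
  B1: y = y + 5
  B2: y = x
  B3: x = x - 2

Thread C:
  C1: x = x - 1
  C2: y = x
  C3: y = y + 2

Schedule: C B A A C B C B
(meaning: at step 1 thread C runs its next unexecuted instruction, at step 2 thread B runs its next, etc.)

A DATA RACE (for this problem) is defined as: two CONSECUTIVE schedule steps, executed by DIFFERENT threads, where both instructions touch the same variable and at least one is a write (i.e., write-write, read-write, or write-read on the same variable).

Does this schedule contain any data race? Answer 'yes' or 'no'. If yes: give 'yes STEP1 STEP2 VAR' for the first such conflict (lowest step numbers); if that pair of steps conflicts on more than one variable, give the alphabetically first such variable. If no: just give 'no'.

Steps 1,2: C(r=x,w=x) vs B(r=y,w=y). No conflict.
Steps 2,3: B(y = y + 5) vs A(y = y - 2). RACE on y (W-W).
Steps 3,4: same thread (A). No race.
Steps 4,5: A(y = x + 2) vs C(y = x). RACE on y (W-W).
Steps 5,6: C(y = x) vs B(y = x). RACE on y (W-W).
Steps 6,7: B(y = x) vs C(y = y + 2). RACE on y (W-W).
Steps 7,8: C(r=y,w=y) vs B(r=x,w=x). No conflict.
First conflict at steps 2,3.

Answer: yes 2 3 y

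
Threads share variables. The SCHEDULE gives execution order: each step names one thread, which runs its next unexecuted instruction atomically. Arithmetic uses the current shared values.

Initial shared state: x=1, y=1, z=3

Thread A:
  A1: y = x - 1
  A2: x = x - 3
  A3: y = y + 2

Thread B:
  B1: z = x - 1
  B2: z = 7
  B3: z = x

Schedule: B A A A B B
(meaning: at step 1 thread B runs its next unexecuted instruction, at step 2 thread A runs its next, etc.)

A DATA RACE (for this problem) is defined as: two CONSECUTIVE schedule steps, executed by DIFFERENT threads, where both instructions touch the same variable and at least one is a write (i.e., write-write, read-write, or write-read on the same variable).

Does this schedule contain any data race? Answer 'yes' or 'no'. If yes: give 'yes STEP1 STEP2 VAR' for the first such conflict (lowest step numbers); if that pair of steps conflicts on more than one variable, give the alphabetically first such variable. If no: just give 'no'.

Answer: no

Derivation:
Steps 1,2: B(r=x,w=z) vs A(r=x,w=y). No conflict.
Steps 2,3: same thread (A). No race.
Steps 3,4: same thread (A). No race.
Steps 4,5: A(r=y,w=y) vs B(r=-,w=z). No conflict.
Steps 5,6: same thread (B). No race.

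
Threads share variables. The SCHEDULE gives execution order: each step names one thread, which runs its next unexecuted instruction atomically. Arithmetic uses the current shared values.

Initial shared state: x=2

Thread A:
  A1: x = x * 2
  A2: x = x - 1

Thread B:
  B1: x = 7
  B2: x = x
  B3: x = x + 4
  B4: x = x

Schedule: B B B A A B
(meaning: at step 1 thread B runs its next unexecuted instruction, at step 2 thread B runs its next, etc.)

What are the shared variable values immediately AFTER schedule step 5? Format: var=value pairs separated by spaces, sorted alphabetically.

Step 1: thread B executes B1 (x = 7). Shared: x=7. PCs: A@0 B@1
Step 2: thread B executes B2 (x = x). Shared: x=7. PCs: A@0 B@2
Step 3: thread B executes B3 (x = x + 4). Shared: x=11. PCs: A@0 B@3
Step 4: thread A executes A1 (x = x * 2). Shared: x=22. PCs: A@1 B@3
Step 5: thread A executes A2 (x = x - 1). Shared: x=21. PCs: A@2 B@3

Answer: x=21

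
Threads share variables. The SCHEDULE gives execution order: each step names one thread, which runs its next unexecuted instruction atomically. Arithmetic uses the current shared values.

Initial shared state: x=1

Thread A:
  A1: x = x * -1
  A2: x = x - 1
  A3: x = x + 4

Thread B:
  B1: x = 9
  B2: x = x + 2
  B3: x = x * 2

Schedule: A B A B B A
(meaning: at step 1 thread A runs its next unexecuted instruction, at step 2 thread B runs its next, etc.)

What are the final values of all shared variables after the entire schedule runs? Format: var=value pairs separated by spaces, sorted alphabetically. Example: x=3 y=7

Answer: x=24

Derivation:
Step 1: thread A executes A1 (x = x * -1). Shared: x=-1. PCs: A@1 B@0
Step 2: thread B executes B1 (x = 9). Shared: x=9. PCs: A@1 B@1
Step 3: thread A executes A2 (x = x - 1). Shared: x=8. PCs: A@2 B@1
Step 4: thread B executes B2 (x = x + 2). Shared: x=10. PCs: A@2 B@2
Step 5: thread B executes B3 (x = x * 2). Shared: x=20. PCs: A@2 B@3
Step 6: thread A executes A3 (x = x + 4). Shared: x=24. PCs: A@3 B@3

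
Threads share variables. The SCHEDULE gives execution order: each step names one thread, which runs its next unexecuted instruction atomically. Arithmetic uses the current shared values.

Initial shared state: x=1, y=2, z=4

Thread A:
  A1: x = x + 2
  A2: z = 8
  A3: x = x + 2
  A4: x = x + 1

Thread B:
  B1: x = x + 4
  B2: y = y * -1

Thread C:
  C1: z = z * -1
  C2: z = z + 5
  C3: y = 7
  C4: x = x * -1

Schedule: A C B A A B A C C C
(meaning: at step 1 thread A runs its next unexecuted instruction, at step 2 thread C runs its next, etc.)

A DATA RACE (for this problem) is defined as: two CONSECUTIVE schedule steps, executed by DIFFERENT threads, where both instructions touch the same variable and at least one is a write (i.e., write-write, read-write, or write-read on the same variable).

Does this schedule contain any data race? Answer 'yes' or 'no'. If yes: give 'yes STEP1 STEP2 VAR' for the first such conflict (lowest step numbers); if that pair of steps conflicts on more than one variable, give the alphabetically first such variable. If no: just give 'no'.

Steps 1,2: A(r=x,w=x) vs C(r=z,w=z). No conflict.
Steps 2,3: C(r=z,w=z) vs B(r=x,w=x). No conflict.
Steps 3,4: B(r=x,w=x) vs A(r=-,w=z). No conflict.
Steps 4,5: same thread (A). No race.
Steps 5,6: A(r=x,w=x) vs B(r=y,w=y). No conflict.
Steps 6,7: B(r=y,w=y) vs A(r=x,w=x). No conflict.
Steps 7,8: A(r=x,w=x) vs C(r=z,w=z). No conflict.
Steps 8,9: same thread (C). No race.
Steps 9,10: same thread (C). No race.

Answer: no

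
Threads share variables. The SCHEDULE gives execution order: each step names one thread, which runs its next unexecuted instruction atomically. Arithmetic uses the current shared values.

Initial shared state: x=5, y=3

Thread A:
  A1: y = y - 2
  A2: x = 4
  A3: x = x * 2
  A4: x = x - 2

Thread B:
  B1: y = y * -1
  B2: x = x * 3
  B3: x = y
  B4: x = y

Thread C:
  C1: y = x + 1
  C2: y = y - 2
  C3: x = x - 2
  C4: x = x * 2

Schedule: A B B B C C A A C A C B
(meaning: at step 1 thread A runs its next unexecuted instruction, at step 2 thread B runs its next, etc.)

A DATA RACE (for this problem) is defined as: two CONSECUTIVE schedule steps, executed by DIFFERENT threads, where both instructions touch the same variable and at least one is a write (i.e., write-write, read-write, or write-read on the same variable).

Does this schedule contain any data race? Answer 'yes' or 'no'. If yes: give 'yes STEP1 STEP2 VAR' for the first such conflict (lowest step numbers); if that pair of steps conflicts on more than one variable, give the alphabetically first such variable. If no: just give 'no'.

Answer: yes 1 2 y

Derivation:
Steps 1,2: A(y = y - 2) vs B(y = y * -1). RACE on y (W-W).
Steps 2,3: same thread (B). No race.
Steps 3,4: same thread (B). No race.
Steps 4,5: B(x = y) vs C(y = x + 1). RACE on x (W-R), y (R-W). Multiple vars; alphabetically first is x.
Steps 5,6: same thread (C). No race.
Steps 6,7: C(r=y,w=y) vs A(r=-,w=x). No conflict.
Steps 7,8: same thread (A). No race.
Steps 8,9: A(x = x * 2) vs C(x = x - 2). RACE on x (W-W).
Steps 9,10: C(x = x - 2) vs A(x = x - 2). RACE on x (W-W).
Steps 10,11: A(x = x - 2) vs C(x = x * 2). RACE on x (W-W).
Steps 11,12: C(x = x * 2) vs B(x = y). RACE on x (W-W).
First conflict at steps 1,2.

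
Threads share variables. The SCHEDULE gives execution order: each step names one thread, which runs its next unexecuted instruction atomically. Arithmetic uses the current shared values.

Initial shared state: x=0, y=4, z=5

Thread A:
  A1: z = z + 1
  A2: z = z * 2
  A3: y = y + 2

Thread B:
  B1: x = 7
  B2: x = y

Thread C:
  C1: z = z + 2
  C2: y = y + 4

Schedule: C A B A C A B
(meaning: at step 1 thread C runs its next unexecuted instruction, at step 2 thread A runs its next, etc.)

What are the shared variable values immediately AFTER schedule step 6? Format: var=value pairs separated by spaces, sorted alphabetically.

Step 1: thread C executes C1 (z = z + 2). Shared: x=0 y=4 z=7. PCs: A@0 B@0 C@1
Step 2: thread A executes A1 (z = z + 1). Shared: x=0 y=4 z=8. PCs: A@1 B@0 C@1
Step 3: thread B executes B1 (x = 7). Shared: x=7 y=4 z=8. PCs: A@1 B@1 C@1
Step 4: thread A executes A2 (z = z * 2). Shared: x=7 y=4 z=16. PCs: A@2 B@1 C@1
Step 5: thread C executes C2 (y = y + 4). Shared: x=7 y=8 z=16. PCs: A@2 B@1 C@2
Step 6: thread A executes A3 (y = y + 2). Shared: x=7 y=10 z=16. PCs: A@3 B@1 C@2

Answer: x=7 y=10 z=16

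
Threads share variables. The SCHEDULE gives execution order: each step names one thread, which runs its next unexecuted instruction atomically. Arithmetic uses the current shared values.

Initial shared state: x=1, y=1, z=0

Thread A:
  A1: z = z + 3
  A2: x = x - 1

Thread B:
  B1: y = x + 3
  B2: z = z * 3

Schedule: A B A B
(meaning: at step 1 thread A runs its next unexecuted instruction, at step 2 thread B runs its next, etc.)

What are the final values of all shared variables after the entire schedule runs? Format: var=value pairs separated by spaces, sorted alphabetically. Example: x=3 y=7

Answer: x=0 y=4 z=9

Derivation:
Step 1: thread A executes A1 (z = z + 3). Shared: x=1 y=1 z=3. PCs: A@1 B@0
Step 2: thread B executes B1 (y = x + 3). Shared: x=1 y=4 z=3. PCs: A@1 B@1
Step 3: thread A executes A2 (x = x - 1). Shared: x=0 y=4 z=3. PCs: A@2 B@1
Step 4: thread B executes B2 (z = z * 3). Shared: x=0 y=4 z=9. PCs: A@2 B@2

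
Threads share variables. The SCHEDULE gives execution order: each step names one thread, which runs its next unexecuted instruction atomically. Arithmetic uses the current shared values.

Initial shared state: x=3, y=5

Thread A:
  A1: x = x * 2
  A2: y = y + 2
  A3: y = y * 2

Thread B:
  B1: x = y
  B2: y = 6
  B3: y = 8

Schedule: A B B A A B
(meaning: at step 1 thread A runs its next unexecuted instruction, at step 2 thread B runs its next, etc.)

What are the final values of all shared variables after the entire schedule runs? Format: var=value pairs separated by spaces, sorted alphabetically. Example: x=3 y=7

Step 1: thread A executes A1 (x = x * 2). Shared: x=6 y=5. PCs: A@1 B@0
Step 2: thread B executes B1 (x = y). Shared: x=5 y=5. PCs: A@1 B@1
Step 3: thread B executes B2 (y = 6). Shared: x=5 y=6. PCs: A@1 B@2
Step 4: thread A executes A2 (y = y + 2). Shared: x=5 y=8. PCs: A@2 B@2
Step 5: thread A executes A3 (y = y * 2). Shared: x=5 y=16. PCs: A@3 B@2
Step 6: thread B executes B3 (y = 8). Shared: x=5 y=8. PCs: A@3 B@3

Answer: x=5 y=8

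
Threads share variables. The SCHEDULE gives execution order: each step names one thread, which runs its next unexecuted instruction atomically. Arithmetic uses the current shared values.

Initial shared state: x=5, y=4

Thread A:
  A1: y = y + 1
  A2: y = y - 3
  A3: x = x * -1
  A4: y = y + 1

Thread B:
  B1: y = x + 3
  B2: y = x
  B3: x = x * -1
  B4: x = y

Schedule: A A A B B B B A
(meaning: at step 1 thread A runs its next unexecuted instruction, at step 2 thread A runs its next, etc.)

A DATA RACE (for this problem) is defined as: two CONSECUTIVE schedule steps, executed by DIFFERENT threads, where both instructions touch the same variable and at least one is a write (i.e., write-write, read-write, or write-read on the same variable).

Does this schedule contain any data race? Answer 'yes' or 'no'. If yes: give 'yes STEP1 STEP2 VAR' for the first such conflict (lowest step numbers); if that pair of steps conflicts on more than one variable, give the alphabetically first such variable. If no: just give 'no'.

Answer: yes 3 4 x

Derivation:
Steps 1,2: same thread (A). No race.
Steps 2,3: same thread (A). No race.
Steps 3,4: A(x = x * -1) vs B(y = x + 3). RACE on x (W-R).
Steps 4,5: same thread (B). No race.
Steps 5,6: same thread (B). No race.
Steps 6,7: same thread (B). No race.
Steps 7,8: B(x = y) vs A(y = y + 1). RACE on y (R-W).
First conflict at steps 3,4.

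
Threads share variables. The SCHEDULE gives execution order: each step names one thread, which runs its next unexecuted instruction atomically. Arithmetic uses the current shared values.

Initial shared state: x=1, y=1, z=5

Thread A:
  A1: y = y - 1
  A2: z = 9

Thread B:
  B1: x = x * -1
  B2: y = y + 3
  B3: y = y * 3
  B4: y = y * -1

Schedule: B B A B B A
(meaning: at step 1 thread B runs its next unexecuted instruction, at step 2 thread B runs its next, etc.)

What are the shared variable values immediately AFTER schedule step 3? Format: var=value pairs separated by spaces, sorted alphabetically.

Step 1: thread B executes B1 (x = x * -1). Shared: x=-1 y=1 z=5. PCs: A@0 B@1
Step 2: thread B executes B2 (y = y + 3). Shared: x=-1 y=4 z=5. PCs: A@0 B@2
Step 3: thread A executes A1 (y = y - 1). Shared: x=-1 y=3 z=5. PCs: A@1 B@2

Answer: x=-1 y=3 z=5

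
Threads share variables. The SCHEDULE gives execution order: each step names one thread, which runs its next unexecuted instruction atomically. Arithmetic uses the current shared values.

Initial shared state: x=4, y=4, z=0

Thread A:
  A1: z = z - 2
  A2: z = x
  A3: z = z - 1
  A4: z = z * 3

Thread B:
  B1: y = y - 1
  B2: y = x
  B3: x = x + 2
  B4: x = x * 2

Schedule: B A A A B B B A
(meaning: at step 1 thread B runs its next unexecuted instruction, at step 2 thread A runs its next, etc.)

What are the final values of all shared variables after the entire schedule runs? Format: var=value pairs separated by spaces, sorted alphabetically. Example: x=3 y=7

Step 1: thread B executes B1 (y = y - 1). Shared: x=4 y=3 z=0. PCs: A@0 B@1
Step 2: thread A executes A1 (z = z - 2). Shared: x=4 y=3 z=-2. PCs: A@1 B@1
Step 3: thread A executes A2 (z = x). Shared: x=4 y=3 z=4. PCs: A@2 B@1
Step 4: thread A executes A3 (z = z - 1). Shared: x=4 y=3 z=3. PCs: A@3 B@1
Step 5: thread B executes B2 (y = x). Shared: x=4 y=4 z=3. PCs: A@3 B@2
Step 6: thread B executes B3 (x = x + 2). Shared: x=6 y=4 z=3. PCs: A@3 B@3
Step 7: thread B executes B4 (x = x * 2). Shared: x=12 y=4 z=3. PCs: A@3 B@4
Step 8: thread A executes A4 (z = z * 3). Shared: x=12 y=4 z=9. PCs: A@4 B@4

Answer: x=12 y=4 z=9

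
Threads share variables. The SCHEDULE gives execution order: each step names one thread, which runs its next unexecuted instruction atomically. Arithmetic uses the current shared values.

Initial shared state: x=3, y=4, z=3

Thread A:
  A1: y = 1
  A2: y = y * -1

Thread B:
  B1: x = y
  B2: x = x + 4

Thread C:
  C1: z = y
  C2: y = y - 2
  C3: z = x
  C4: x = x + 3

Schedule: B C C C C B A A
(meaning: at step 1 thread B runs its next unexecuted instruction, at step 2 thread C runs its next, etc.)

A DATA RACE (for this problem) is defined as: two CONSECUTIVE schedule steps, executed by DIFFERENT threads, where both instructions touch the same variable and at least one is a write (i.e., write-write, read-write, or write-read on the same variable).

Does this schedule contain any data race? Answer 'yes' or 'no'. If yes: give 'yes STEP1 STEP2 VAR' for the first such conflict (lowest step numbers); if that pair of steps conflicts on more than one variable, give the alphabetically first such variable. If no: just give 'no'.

Answer: yes 5 6 x

Derivation:
Steps 1,2: B(r=y,w=x) vs C(r=y,w=z). No conflict.
Steps 2,3: same thread (C). No race.
Steps 3,4: same thread (C). No race.
Steps 4,5: same thread (C). No race.
Steps 5,6: C(x = x + 3) vs B(x = x + 4). RACE on x (W-W).
Steps 6,7: B(r=x,w=x) vs A(r=-,w=y). No conflict.
Steps 7,8: same thread (A). No race.
First conflict at steps 5,6.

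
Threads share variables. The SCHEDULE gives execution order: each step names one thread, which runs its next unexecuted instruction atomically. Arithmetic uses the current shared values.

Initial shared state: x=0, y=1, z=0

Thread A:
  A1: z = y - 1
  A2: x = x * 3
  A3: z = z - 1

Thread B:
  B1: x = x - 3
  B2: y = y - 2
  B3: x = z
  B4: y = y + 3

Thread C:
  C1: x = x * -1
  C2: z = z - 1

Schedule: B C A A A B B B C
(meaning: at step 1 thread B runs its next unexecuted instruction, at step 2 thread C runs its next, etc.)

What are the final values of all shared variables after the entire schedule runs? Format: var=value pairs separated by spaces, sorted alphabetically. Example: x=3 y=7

Answer: x=-1 y=2 z=-2

Derivation:
Step 1: thread B executes B1 (x = x - 3). Shared: x=-3 y=1 z=0. PCs: A@0 B@1 C@0
Step 2: thread C executes C1 (x = x * -1). Shared: x=3 y=1 z=0. PCs: A@0 B@1 C@1
Step 3: thread A executes A1 (z = y - 1). Shared: x=3 y=1 z=0. PCs: A@1 B@1 C@1
Step 4: thread A executes A2 (x = x * 3). Shared: x=9 y=1 z=0. PCs: A@2 B@1 C@1
Step 5: thread A executes A3 (z = z - 1). Shared: x=9 y=1 z=-1. PCs: A@3 B@1 C@1
Step 6: thread B executes B2 (y = y - 2). Shared: x=9 y=-1 z=-1. PCs: A@3 B@2 C@1
Step 7: thread B executes B3 (x = z). Shared: x=-1 y=-1 z=-1. PCs: A@3 B@3 C@1
Step 8: thread B executes B4 (y = y + 3). Shared: x=-1 y=2 z=-1. PCs: A@3 B@4 C@1
Step 9: thread C executes C2 (z = z - 1). Shared: x=-1 y=2 z=-2. PCs: A@3 B@4 C@2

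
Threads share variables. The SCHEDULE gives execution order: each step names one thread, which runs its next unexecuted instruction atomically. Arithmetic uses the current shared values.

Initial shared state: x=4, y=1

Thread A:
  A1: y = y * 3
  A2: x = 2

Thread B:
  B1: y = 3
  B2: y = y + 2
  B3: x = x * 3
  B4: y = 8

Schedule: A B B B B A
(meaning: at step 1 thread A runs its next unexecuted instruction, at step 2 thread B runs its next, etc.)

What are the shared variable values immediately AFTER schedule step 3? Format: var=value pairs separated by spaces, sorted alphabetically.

Step 1: thread A executes A1 (y = y * 3). Shared: x=4 y=3. PCs: A@1 B@0
Step 2: thread B executes B1 (y = 3). Shared: x=4 y=3. PCs: A@1 B@1
Step 3: thread B executes B2 (y = y + 2). Shared: x=4 y=5. PCs: A@1 B@2

Answer: x=4 y=5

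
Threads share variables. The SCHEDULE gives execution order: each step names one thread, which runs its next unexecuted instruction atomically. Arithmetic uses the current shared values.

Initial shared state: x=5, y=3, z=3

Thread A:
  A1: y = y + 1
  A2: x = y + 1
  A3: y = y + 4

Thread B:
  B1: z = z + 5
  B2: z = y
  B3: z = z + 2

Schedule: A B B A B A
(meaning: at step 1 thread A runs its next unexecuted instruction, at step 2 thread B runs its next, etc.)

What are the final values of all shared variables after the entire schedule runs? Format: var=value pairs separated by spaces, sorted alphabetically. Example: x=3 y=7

Answer: x=5 y=8 z=6

Derivation:
Step 1: thread A executes A1 (y = y + 1). Shared: x=5 y=4 z=3. PCs: A@1 B@0
Step 2: thread B executes B1 (z = z + 5). Shared: x=5 y=4 z=8. PCs: A@1 B@1
Step 3: thread B executes B2 (z = y). Shared: x=5 y=4 z=4. PCs: A@1 B@2
Step 4: thread A executes A2 (x = y + 1). Shared: x=5 y=4 z=4. PCs: A@2 B@2
Step 5: thread B executes B3 (z = z + 2). Shared: x=5 y=4 z=6. PCs: A@2 B@3
Step 6: thread A executes A3 (y = y + 4). Shared: x=5 y=8 z=6. PCs: A@3 B@3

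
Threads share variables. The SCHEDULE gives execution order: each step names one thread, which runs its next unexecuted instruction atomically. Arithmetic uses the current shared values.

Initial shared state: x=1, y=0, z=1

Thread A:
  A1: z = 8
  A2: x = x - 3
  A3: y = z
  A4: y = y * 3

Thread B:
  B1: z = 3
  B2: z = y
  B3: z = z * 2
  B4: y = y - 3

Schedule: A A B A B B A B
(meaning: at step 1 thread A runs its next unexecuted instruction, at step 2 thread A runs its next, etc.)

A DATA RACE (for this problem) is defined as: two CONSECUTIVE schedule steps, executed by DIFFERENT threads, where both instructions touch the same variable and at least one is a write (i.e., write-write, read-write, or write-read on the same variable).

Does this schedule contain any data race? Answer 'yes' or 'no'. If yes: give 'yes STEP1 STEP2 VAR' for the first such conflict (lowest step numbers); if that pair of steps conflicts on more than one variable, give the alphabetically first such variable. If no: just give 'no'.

Answer: yes 3 4 z

Derivation:
Steps 1,2: same thread (A). No race.
Steps 2,3: A(r=x,w=x) vs B(r=-,w=z). No conflict.
Steps 3,4: B(z = 3) vs A(y = z). RACE on z (W-R).
Steps 4,5: A(y = z) vs B(z = y). RACE on y (W-R), z (R-W). Multiple vars; alphabetically first is y.
Steps 5,6: same thread (B). No race.
Steps 6,7: B(r=z,w=z) vs A(r=y,w=y). No conflict.
Steps 7,8: A(y = y * 3) vs B(y = y - 3). RACE on y (W-W).
First conflict at steps 3,4.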